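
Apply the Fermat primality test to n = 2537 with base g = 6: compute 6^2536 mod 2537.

2113

6^1 ≡ 6 (mod 2537)
6^2 ≡ 6^2 = 36 ≡ 36 (mod 2537)
6^4 ≡ 36^2 = 1296 ≡ 1296 (mod 2537)
6^8 ≡ 1296^2 = 1679616 ≡ 122 (mod 2537)
6^16 ≡ 122^2 = 14884 ≡ 2199 (mod 2537)
6^32 ≡ 2199^2 = 4835601 ≡ 79 (mod 2537)
6^64 ≡ 79^2 = 6241 ≡ 1167 (mod 2537)
6^128 ≡ 1167^2 = 1361889 ≡ 2057 (mod 2537)
6^256 ≡ 2057^2 = 4231249 ≡ 2070 (mod 2537)
6^512 ≡ 2070^2 = 4284900 ≡ 2444 (mod 2537)
6^1024 ≡ 2444^2 = 5973136 ≡ 1038 (mod 2537)
6^2048 ≡ 1038^2 = 1077444 ≡ 1756 (mod 2537)
2536 = 2048 + 256 + 128 + 64 + 32 + 8 in binary powers of 2.
So 6^2536 ≡ 1756 · 2070 · 2057 · 1167 · 79 · 122 ≡ 2113 (mod 2537).
Since 2113 ≠ 1, base 6 is a Fermat witness: 2537 is composite.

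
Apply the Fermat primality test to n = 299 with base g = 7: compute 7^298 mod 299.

108

7^1 ≡ 7 (mod 299)
7^2 ≡ 7^2 = 49 ≡ 49 (mod 299)
7^4 ≡ 49^2 = 2401 ≡ 9 (mod 299)
7^8 ≡ 9^2 = 81 ≡ 81 (mod 299)
7^16 ≡ 81^2 = 6561 ≡ 282 (mod 299)
7^32 ≡ 282^2 = 79524 ≡ 289 (mod 299)
7^64 ≡ 289^2 = 83521 ≡ 100 (mod 299)
7^128 ≡ 100^2 = 10000 ≡ 133 (mod 299)
7^256 ≡ 133^2 = 17689 ≡ 48 (mod 299)
298 = 256 + 32 + 8 + 2 in binary powers of 2.
So 7^298 ≡ 48 · 289 · 81 · 49 ≡ 108 (mod 299).
Since 108 ≠ 1, base 7 is a Fermat witness: 299 is composite.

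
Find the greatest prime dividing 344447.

344447 = 53 · 6499
6499 = 67 · 97
97 is prime.
So 344447 = 53 · 67 · 97; the largest prime factor is 97.

97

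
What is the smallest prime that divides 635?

5

635 is odd.
Digit sum 14, not divisible by 3.
Ends in 5: divisible by 5.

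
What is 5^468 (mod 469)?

5^1 ≡ 5 (mod 469)
5^2 ≡ 5^2 = 25 ≡ 25 (mod 469)
5^4 ≡ 25^2 = 625 ≡ 156 (mod 469)
5^8 ≡ 156^2 = 24336 ≡ 417 (mod 469)
5^16 ≡ 417^2 = 173889 ≡ 359 (mod 469)
5^32 ≡ 359^2 = 128881 ≡ 375 (mod 469)
5^64 ≡ 375^2 = 140625 ≡ 394 (mod 469)
5^128 ≡ 394^2 = 155236 ≡ 466 (mod 469)
5^256 ≡ 466^2 = 217156 ≡ 9 (mod 469)
468 = 256 + 128 + 64 + 16 + 4 in binary powers of 2.
So 5^468 ≡ 9 · 466 · 394 · 359 · 156 ≡ 148 (mod 469).
Since 148 ≠ 1, base 5 is a Fermat witness: 469 is composite.

148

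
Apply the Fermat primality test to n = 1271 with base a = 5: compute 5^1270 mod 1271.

532

5^1 ≡ 5 (mod 1271)
5^2 ≡ 5^2 = 25 ≡ 25 (mod 1271)
5^4 ≡ 25^2 = 625 ≡ 625 (mod 1271)
5^8 ≡ 625^2 = 390625 ≡ 428 (mod 1271)
5^16 ≡ 428^2 = 183184 ≡ 160 (mod 1271)
5^32 ≡ 160^2 = 25600 ≡ 180 (mod 1271)
5^64 ≡ 180^2 = 32400 ≡ 625 (mod 1271)
5^128 ≡ 625^2 = 390625 ≡ 428 (mod 1271)
5^256 ≡ 428^2 = 183184 ≡ 160 (mod 1271)
5^512 ≡ 160^2 = 25600 ≡ 180 (mod 1271)
5^1024 ≡ 180^2 = 32400 ≡ 625 (mod 1271)
1270 = 1024 + 128 + 64 + 32 + 16 + 4 + 2 in binary powers of 2.
So 5^1270 ≡ 625 · 428 · 625 · 180 · 160 · 625 · 25 ≡ 532 (mod 1271).
Since 532 ≠ 1, base 5 is a Fermat witness: 1271 is composite.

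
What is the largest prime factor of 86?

43

86 = 2 · 43
43 is prime.
So 86 = 2 · 43; the largest prime factor is 43.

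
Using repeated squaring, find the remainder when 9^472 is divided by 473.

9^1 ≡ 9 (mod 473)
9^2 ≡ 9^2 = 81 ≡ 81 (mod 473)
9^4 ≡ 81^2 = 6561 ≡ 412 (mod 473)
9^8 ≡ 412^2 = 169744 ≡ 410 (mod 473)
9^16 ≡ 410^2 = 168100 ≡ 185 (mod 473)
9^32 ≡ 185^2 = 34225 ≡ 169 (mod 473)
9^64 ≡ 169^2 = 28561 ≡ 181 (mod 473)
9^128 ≡ 181^2 = 32761 ≡ 124 (mod 473)
9^256 ≡ 124^2 = 15376 ≡ 240 (mod 473)
472 = 256 + 128 + 64 + 16 + 8 in binary powers of 2.
So 9^472 ≡ 240 · 124 · 181 · 185 · 410 ≡ 444 (mod 473).
Since 444 ≠ 1, base 9 is a Fermat witness: 473 is composite.

444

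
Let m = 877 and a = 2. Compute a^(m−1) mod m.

1

2^1 ≡ 2 (mod 877)
2^2 ≡ 2^2 = 4 ≡ 4 (mod 877)
2^4 ≡ 4^2 = 16 ≡ 16 (mod 877)
2^8 ≡ 16^2 = 256 ≡ 256 (mod 877)
2^16 ≡ 256^2 = 65536 ≡ 638 (mod 877)
2^32 ≡ 638^2 = 407044 ≡ 116 (mod 877)
2^64 ≡ 116^2 = 13456 ≡ 301 (mod 877)
2^128 ≡ 301^2 = 90601 ≡ 270 (mod 877)
2^256 ≡ 270^2 = 72900 ≡ 109 (mod 877)
2^512 ≡ 109^2 = 11881 ≡ 480 (mod 877)
876 = 512 + 256 + 64 + 32 + 8 + 4 in binary powers of 2.
So 2^876 ≡ 480 · 109 · 301 · 116 · 256 · 16 ≡ 1 (mod 877).
Since the result is 1, base 2 gives no evidence that 877 is composite.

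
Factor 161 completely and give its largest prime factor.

23

161 = 7 · 23
23 is prime.
So 161 = 7 · 23; the largest prime factor is 23.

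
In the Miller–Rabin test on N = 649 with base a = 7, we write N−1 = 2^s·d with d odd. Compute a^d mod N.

649 − 1 = 648 = 2^3 · 81, so d = 81.
7^1 ≡ 7 (mod 649)
7^2 ≡ 7^2 = 49 ≡ 49 (mod 649)
7^4 ≡ 49^2 = 2401 ≡ 454 (mod 649)
7^8 ≡ 454^2 = 206116 ≡ 383 (mod 649)
7^16 ≡ 383^2 = 146689 ≡ 15 (mod 649)
7^32 ≡ 15^2 = 225 ≡ 225 (mod 649)
7^64 ≡ 225^2 = 50625 ≡ 3 (mod 649)
81 = 64 + 16 + 1 in binary powers of 2.
So 7^81 ≡ 3 · 15 · 7 ≡ 315 (mod 649).
Squaring chain: 315 → 577 → 641; never reaches −1, so base 7 is a Miller–Rabin witness that 649 is composite.

315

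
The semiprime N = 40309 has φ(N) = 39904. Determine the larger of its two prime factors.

φ(n) = (p−1)(q−1) = n − (p+q) + 1, so p + q = 40309 − 39904 + 1 = 406.
p and q are the roots of t² − 406t + 40309 = 0.
Discriminant: 406² − 4·40309 = 164836 − 161236 = 3600; √3600 = 60.
q = (406 − 60)/2 = 173, p = (406 + 60)/2 = 233.
Check: 173 · 233 = 40309.

233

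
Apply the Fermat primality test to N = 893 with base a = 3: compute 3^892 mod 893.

852

3^1 ≡ 3 (mod 893)
3^2 ≡ 3^2 = 9 ≡ 9 (mod 893)
3^4 ≡ 9^2 = 81 ≡ 81 (mod 893)
3^8 ≡ 81^2 = 6561 ≡ 310 (mod 893)
3^16 ≡ 310^2 = 96100 ≡ 549 (mod 893)
3^32 ≡ 549^2 = 301401 ≡ 460 (mod 893)
3^64 ≡ 460^2 = 211600 ≡ 852 (mod 893)
3^128 ≡ 852^2 = 725904 ≡ 788 (mod 893)
3^256 ≡ 788^2 = 620944 ≡ 309 (mod 893)
3^512 ≡ 309^2 = 95481 ≡ 823 (mod 893)
892 = 512 + 256 + 64 + 32 + 16 + 8 + 4 in binary powers of 2.
So 3^892 ≡ 823 · 309 · 852 · 460 · 549 · 310 · 81 ≡ 852 (mod 893).
Since 852 ≠ 1, base 3 is a Fermat witness: 893 is composite.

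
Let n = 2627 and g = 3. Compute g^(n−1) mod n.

1920

3^1 ≡ 3 (mod 2627)
3^2 ≡ 3^2 = 9 ≡ 9 (mod 2627)
3^4 ≡ 9^2 = 81 ≡ 81 (mod 2627)
3^8 ≡ 81^2 = 6561 ≡ 1307 (mod 2627)
3^16 ≡ 1307^2 = 1708249 ≡ 699 (mod 2627)
3^32 ≡ 699^2 = 488601 ≡ 2606 (mod 2627)
3^64 ≡ 2606^2 = 6791236 ≡ 441 (mod 2627)
3^128 ≡ 441^2 = 194481 ≡ 83 (mod 2627)
3^256 ≡ 83^2 = 6889 ≡ 1635 (mod 2627)
3^512 ≡ 1635^2 = 2673225 ≡ 1566 (mod 2627)
3^1024 ≡ 1566^2 = 2452356 ≡ 1365 (mod 2627)
3^2048 ≡ 1365^2 = 1863225 ≡ 682 (mod 2627)
2626 = 2048 + 512 + 64 + 2 in binary powers of 2.
So 3^2626 ≡ 682 · 1566 · 441 · 9 ≡ 1920 (mod 2627).
Since 1920 ≠ 1, base 3 is a Fermat witness: 2627 is composite.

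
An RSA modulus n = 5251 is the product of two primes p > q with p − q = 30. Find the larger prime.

89

Since p = q + 30, we have 5251 = q(q + 30), so q² + 30q − 5251 = 0.
Discriminant: 30² + 4·5251 = 900 + 21004 = 21904; √21904 = 148.
q = (−30 + 148)/2 = 59, and p = q + 30 = 89.
Check: 59 · 89 = 5251.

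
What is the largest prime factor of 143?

13

143 = 11 · 13
13 is prime.
So 143 = 11 · 13; the largest prime factor is 13.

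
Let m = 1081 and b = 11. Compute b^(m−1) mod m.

11^1 ≡ 11 (mod 1081)
11^2 ≡ 11^2 = 121 ≡ 121 (mod 1081)
11^4 ≡ 121^2 = 14641 ≡ 588 (mod 1081)
11^8 ≡ 588^2 = 345744 ≡ 905 (mod 1081)
11^16 ≡ 905^2 = 819025 ≡ 708 (mod 1081)
11^32 ≡ 708^2 = 501264 ≡ 761 (mod 1081)
11^64 ≡ 761^2 = 579121 ≡ 786 (mod 1081)
11^128 ≡ 786^2 = 617796 ≡ 545 (mod 1081)
11^256 ≡ 545^2 = 297025 ≡ 831 (mod 1081)
11^512 ≡ 831^2 = 690561 ≡ 883 (mod 1081)
11^1024 ≡ 883^2 = 779689 ≡ 288 (mod 1081)
1080 = 1024 + 32 + 16 + 8 in binary powers of 2.
So 11^1080 ≡ 288 · 761 · 708 · 905 ≡ 581 (mod 1081).
Since 581 ≠ 1, base 11 is a Fermat witness: 1081 is composite.

581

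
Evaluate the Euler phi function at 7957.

7776

Factor: 7957 = 73 · 109.
φ(7957) = (73−1) · (109−1) = 72 · 108 = 7776.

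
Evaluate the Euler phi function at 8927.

Factor: 8927 = 79 · 113.
φ(8927) = (79−1) · (113−1) = 78 · 112 = 8736.

8736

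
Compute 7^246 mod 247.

77

7^1 ≡ 7 (mod 247)
7^2 ≡ 7^2 = 49 ≡ 49 (mod 247)
7^4 ≡ 49^2 = 2401 ≡ 178 (mod 247)
7^8 ≡ 178^2 = 31684 ≡ 68 (mod 247)
7^16 ≡ 68^2 = 4624 ≡ 178 (mod 247)
7^32 ≡ 178^2 = 31684 ≡ 68 (mod 247)
7^64 ≡ 68^2 = 4624 ≡ 178 (mod 247)
7^128 ≡ 178^2 = 31684 ≡ 68 (mod 247)
246 = 128 + 64 + 32 + 16 + 4 + 2 in binary powers of 2.
So 7^246 ≡ 68 · 178 · 68 · 178 · 178 · 49 ≡ 77 (mod 247).
Since 77 ≠ 1, base 7 is a Fermat witness: 247 is composite.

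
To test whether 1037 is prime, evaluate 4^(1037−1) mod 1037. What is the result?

4^1 ≡ 4 (mod 1037)
4^2 ≡ 4^2 = 16 ≡ 16 (mod 1037)
4^4 ≡ 16^2 = 256 ≡ 256 (mod 1037)
4^8 ≡ 256^2 = 65536 ≡ 205 (mod 1037)
4^16 ≡ 205^2 = 42025 ≡ 545 (mod 1037)
4^32 ≡ 545^2 = 297025 ≡ 443 (mod 1037)
4^64 ≡ 443^2 = 196249 ≡ 256 (mod 1037)
4^128 ≡ 256^2 = 65536 ≡ 205 (mod 1037)
4^256 ≡ 205^2 = 42025 ≡ 545 (mod 1037)
4^512 ≡ 545^2 = 297025 ≡ 443 (mod 1037)
4^1024 ≡ 443^2 = 196249 ≡ 256 (mod 1037)
1036 = 1024 + 8 + 4 in binary powers of 2.
So 4^1036 ≡ 256 · 205 · 256 ≡ 545 (mod 1037).
Since 545 ≠ 1, base 4 is a Fermat witness: 1037 is composite.

545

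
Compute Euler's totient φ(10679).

Factor: 10679 = 59 · 181.
φ(10679) = (59−1) · (181−1) = 58 · 180 = 10440.

10440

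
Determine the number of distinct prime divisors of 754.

754 = 2 · 377
377 = 13 · 29
754 = 2 · 13 · 29, which has 3 distinct prime factors.

3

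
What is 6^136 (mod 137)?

6^1 ≡ 6 (mod 137)
6^2 ≡ 6^2 = 36 ≡ 36 (mod 137)
6^4 ≡ 36^2 = 1296 ≡ 63 (mod 137)
6^8 ≡ 63^2 = 3969 ≡ 133 (mod 137)
6^16 ≡ 133^2 = 17689 ≡ 16 (mod 137)
6^32 ≡ 16^2 = 256 ≡ 119 (mod 137)
6^64 ≡ 119^2 = 14161 ≡ 50 (mod 137)
6^128 ≡ 50^2 = 2500 ≡ 34 (mod 137)
136 = 128 + 8 in binary powers of 2.
So 6^136 ≡ 34 · 133 ≡ 1 (mod 137).
Since the result is 1, base 6 gives no evidence that 137 is composite.

1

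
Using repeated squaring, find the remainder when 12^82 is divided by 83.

12^1 ≡ 12 (mod 83)
12^2 ≡ 12^2 = 144 ≡ 61 (mod 83)
12^4 ≡ 61^2 = 3721 ≡ 69 (mod 83)
12^8 ≡ 69^2 = 4761 ≡ 30 (mod 83)
12^16 ≡ 30^2 = 900 ≡ 70 (mod 83)
12^32 ≡ 70^2 = 4900 ≡ 3 (mod 83)
12^64 ≡ 3^2 = 9 ≡ 9 (mod 83)
82 = 64 + 16 + 2 in binary powers of 2.
So 12^82 ≡ 9 · 70 · 61 ≡ 1 (mod 83).
Since the result is 1, base 12 gives no evidence that 83 is composite.

1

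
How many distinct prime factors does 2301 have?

3

2301 = 3 · 767
767 = 13 · 59
2301 = 3 · 13 · 59, which has 3 distinct prime factors.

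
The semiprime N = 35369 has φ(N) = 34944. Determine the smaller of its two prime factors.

113

φ(n) = (p−1)(q−1) = n − (p+q) + 1, so p + q = 35369 − 34944 + 1 = 426.
p and q are the roots of t² − 426t + 35369 = 0.
Discriminant: 426² − 4·35369 = 181476 − 141476 = 40000; √40000 = 200.
q = (426 − 200)/2 = 113, p = (426 + 200)/2 = 313.
Check: 113 · 313 = 35369.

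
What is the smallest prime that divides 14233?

14233 is odd.
Digit sum 13, not divisible by 3.
Ends in 3: not divisible by 5.
7: 14233 = 7·2033 + 2
11: 14233 = 11·1293 + 10
13: 14233 = 13·1094 + 11
17: 14233 = 17·837 + 4
19: 14233 = 19·749 + 2
23: 14233 = 23·618 + 19
29: 14233 = 29·490 + 23
31: 14233 = 31·459 + 4
37: 14233 = 37·384 + 25
41: 14233 = 41·347 + 6
43: 14233 = 43·331

43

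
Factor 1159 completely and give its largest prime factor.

61

1159 = 19 · 61
61 is prime.
So 1159 = 19 · 61; the largest prime factor is 61.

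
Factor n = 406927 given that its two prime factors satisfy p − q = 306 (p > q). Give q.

Since p = q + 306, we have 406927 = q(q + 306), so q² + 306q − 406927 = 0.
Discriminant: 306² + 4·406927 = 93636 + 1627708 = 1721344; √1721344 = 1312.
q = (−306 + 1312)/2 = 503, and p = q + 306 = 809.
Check: 503 · 809 = 406927.

503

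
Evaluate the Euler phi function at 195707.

182952

Factor: 195707 = 23 · 67 · 127.
φ(195707) = (23−1) · (67−1) · (127−1) = 22 · 66 · 126 = 182952.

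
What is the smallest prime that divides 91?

91 is odd.
Digit sum 10, not divisible by 3.
Ends in 1: not divisible by 5.
7: 91 = 7·13

7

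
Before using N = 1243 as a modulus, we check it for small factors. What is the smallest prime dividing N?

1243 is odd.
Digit sum 10, not divisible by 3.
Ends in 3: not divisible by 5.
7: 1243 = 7·177 + 4
11: 1243 = 11·113

11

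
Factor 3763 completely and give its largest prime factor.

3763 = 53 · 71
71 is prime.
So 3763 = 53 · 71; the largest prime factor is 71.

71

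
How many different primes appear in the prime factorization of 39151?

39151 = 7^2 · 799
799 = 17 · 47
39151 = 7^2 · 17 · 47, which has 3 distinct prime factors.

3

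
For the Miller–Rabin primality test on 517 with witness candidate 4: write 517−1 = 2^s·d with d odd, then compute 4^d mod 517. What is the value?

267

517 − 1 = 516 = 2^2 · 129, so d = 129.
4^1 ≡ 4 (mod 517)
4^2 ≡ 4^2 = 16 ≡ 16 (mod 517)
4^4 ≡ 16^2 = 256 ≡ 256 (mod 517)
4^8 ≡ 256^2 = 65536 ≡ 394 (mod 517)
4^16 ≡ 394^2 = 155236 ≡ 136 (mod 517)
4^32 ≡ 136^2 = 18496 ≡ 401 (mod 517)
4^64 ≡ 401^2 = 160801 ≡ 14 (mod 517)
4^128 ≡ 14^2 = 196 ≡ 196 (mod 517)
129 = 128 + 1 in binary powers of 2.
So 4^129 ≡ 196 · 4 ≡ 267 (mod 517).
Squaring chain: 267 → 460; never reaches −1, so base 4 is a Miller–Rabin witness that 517 is composite.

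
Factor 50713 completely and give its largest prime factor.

50713 = 13 · 3901
3901 = 47 · 83
83 is prime.
So 50713 = 13 · 47 · 83; the largest prime factor is 83.

83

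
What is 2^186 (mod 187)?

2^1 ≡ 2 (mod 187)
2^2 ≡ 2^2 = 4 ≡ 4 (mod 187)
2^4 ≡ 4^2 = 16 ≡ 16 (mod 187)
2^8 ≡ 16^2 = 256 ≡ 69 (mod 187)
2^16 ≡ 69^2 = 4761 ≡ 86 (mod 187)
2^32 ≡ 86^2 = 7396 ≡ 103 (mod 187)
2^64 ≡ 103^2 = 10609 ≡ 137 (mod 187)
2^128 ≡ 137^2 = 18769 ≡ 69 (mod 187)
186 = 128 + 32 + 16 + 8 + 2 in binary powers of 2.
So 2^186 ≡ 69 · 103 · 86 · 69 · 4 ≡ 174 (mod 187).
Since 174 ≠ 1, base 2 is a Fermat witness: 187 is composite.

174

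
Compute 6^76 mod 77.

71

6^1 ≡ 6 (mod 77)
6^2 ≡ 6^2 = 36 ≡ 36 (mod 77)
6^4 ≡ 36^2 = 1296 ≡ 64 (mod 77)
6^8 ≡ 64^2 = 4096 ≡ 15 (mod 77)
6^16 ≡ 15^2 = 225 ≡ 71 (mod 77)
6^32 ≡ 71^2 = 5041 ≡ 36 (mod 77)
6^64 ≡ 36^2 = 1296 ≡ 64 (mod 77)
76 = 64 + 8 + 4 in binary powers of 2.
So 6^76 ≡ 64 · 15 · 64 ≡ 71 (mod 77).
Since 71 ≠ 1, base 6 is a Fermat witness: 77 is composite.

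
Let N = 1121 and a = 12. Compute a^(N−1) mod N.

12^1 ≡ 12 (mod 1121)
12^2 ≡ 12^2 = 144 ≡ 144 (mod 1121)
12^4 ≡ 144^2 = 20736 ≡ 558 (mod 1121)
12^8 ≡ 558^2 = 311364 ≡ 847 (mod 1121)
12^16 ≡ 847^2 = 717409 ≡ 1090 (mod 1121)
12^32 ≡ 1090^2 = 1188100 ≡ 961 (mod 1121)
12^64 ≡ 961^2 = 923521 ≡ 938 (mod 1121)
12^128 ≡ 938^2 = 879844 ≡ 980 (mod 1121)
12^256 ≡ 980^2 = 960400 ≡ 824 (mod 1121)
12^512 ≡ 824^2 = 678976 ≡ 771 (mod 1121)
12^1024 ≡ 771^2 = 594441 ≡ 311 (mod 1121)
1120 = 1024 + 64 + 32 in binary powers of 2.
So 12^1120 ≡ 311 · 938 · 961 ≡ 197 (mod 1121).
Since 197 ≠ 1, base 12 is a Fermat witness: 1121 is composite.

197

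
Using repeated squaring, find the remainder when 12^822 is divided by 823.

1

12^1 ≡ 12 (mod 823)
12^2 ≡ 12^2 = 144 ≡ 144 (mod 823)
12^4 ≡ 144^2 = 20736 ≡ 161 (mod 823)
12^8 ≡ 161^2 = 25921 ≡ 408 (mod 823)
12^16 ≡ 408^2 = 166464 ≡ 218 (mod 823)
12^32 ≡ 218^2 = 47524 ≡ 613 (mod 823)
12^64 ≡ 613^2 = 375769 ≡ 481 (mod 823)
12^128 ≡ 481^2 = 231361 ≡ 98 (mod 823)
12^256 ≡ 98^2 = 9604 ≡ 551 (mod 823)
12^512 ≡ 551^2 = 303601 ≡ 737 (mod 823)
822 = 512 + 256 + 32 + 16 + 4 + 2 in binary powers of 2.
So 12^822 ≡ 737 · 551 · 613 · 218 · 161 · 144 ≡ 1 (mod 823).
Since the result is 1, base 12 gives no evidence that 823 is composite.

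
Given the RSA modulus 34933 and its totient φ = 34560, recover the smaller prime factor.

181

φ(n) = (p−1)(q−1) = n − (p+q) + 1, so p + q = 34933 − 34560 + 1 = 374.
p and q are the roots of t² − 374t + 34933 = 0.
Discriminant: 374² − 4·34933 = 139876 − 139732 = 144; √144 = 12.
q = (374 − 12)/2 = 181, p = (374 + 12)/2 = 193.
Check: 181 · 193 = 34933.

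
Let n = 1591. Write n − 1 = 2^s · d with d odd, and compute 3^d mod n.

1591 − 1 = 1590 = 2^1 · 795, so d = 795.
3^1 ≡ 3 (mod 1591)
3^2 ≡ 3^2 = 9 ≡ 9 (mod 1591)
3^4 ≡ 9^2 = 81 ≡ 81 (mod 1591)
3^8 ≡ 81^2 = 6561 ≡ 197 (mod 1591)
3^16 ≡ 197^2 = 38809 ≡ 625 (mod 1591)
3^32 ≡ 625^2 = 390625 ≡ 830 (mod 1591)
3^64 ≡ 830^2 = 688900 ≡ 1588 (mod 1591)
3^128 ≡ 1588^2 = 2521744 ≡ 9 (mod 1591)
3^256 ≡ 9^2 = 81 ≡ 81 (mod 1591)
3^512 ≡ 81^2 = 6561 ≡ 197 (mod 1591)
795 = 512 + 256 + 16 + 8 + 2 + 1 in binary powers of 2.
So 3^795 ≡ 197 · 81 · 625 · 197 · 9 · 3 ≡ 1470 (mod 1591).
Squaring chain: 1470; never reaches −1, so base 3 is a Miller–Rabin witness that 1591 is composite.

1470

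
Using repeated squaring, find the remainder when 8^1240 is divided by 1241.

154

8^1 ≡ 8 (mod 1241)
8^2 ≡ 8^2 = 64 ≡ 64 (mod 1241)
8^4 ≡ 64^2 = 4096 ≡ 373 (mod 1241)
8^8 ≡ 373^2 = 139129 ≡ 137 (mod 1241)
8^16 ≡ 137^2 = 18769 ≡ 154 (mod 1241)
8^32 ≡ 154^2 = 23716 ≡ 137 (mod 1241)
8^64 ≡ 137^2 = 18769 ≡ 154 (mod 1241)
8^128 ≡ 154^2 = 23716 ≡ 137 (mod 1241)
8^256 ≡ 137^2 = 18769 ≡ 154 (mod 1241)
8^512 ≡ 154^2 = 23716 ≡ 137 (mod 1241)
8^1024 ≡ 137^2 = 18769 ≡ 154 (mod 1241)
1240 = 1024 + 128 + 64 + 16 + 8 in binary powers of 2.
So 8^1240 ≡ 154 · 137 · 154 · 154 · 137 ≡ 154 (mod 1241).
Since 154 ≠ 1, base 8 is a Fermat witness: 1241 is composite.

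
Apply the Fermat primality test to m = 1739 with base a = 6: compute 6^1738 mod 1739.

6^1 ≡ 6 (mod 1739)
6^2 ≡ 6^2 = 36 ≡ 36 (mod 1739)
6^4 ≡ 36^2 = 1296 ≡ 1296 (mod 1739)
6^8 ≡ 1296^2 = 1679616 ≡ 1481 (mod 1739)
6^16 ≡ 1481^2 = 2193361 ≡ 482 (mod 1739)
6^32 ≡ 482^2 = 232324 ≡ 1037 (mod 1739)
6^64 ≡ 1037^2 = 1075369 ≡ 667 (mod 1739)
6^128 ≡ 667^2 = 444889 ≡ 1444 (mod 1739)
6^256 ≡ 1444^2 = 2085136 ≡ 75 (mod 1739)
6^512 ≡ 75^2 = 5625 ≡ 408 (mod 1739)
6^1024 ≡ 408^2 = 166464 ≡ 1259 (mod 1739)
1738 = 1024 + 512 + 128 + 64 + 8 + 2 in binary powers of 2.
So 6^1738 ≡ 1259 · 408 · 1444 · 667 · 1481 · 36 ≡ 739 (mod 1739).
Since 739 ≠ 1, base 6 is a Fermat witness: 1739 is composite.

739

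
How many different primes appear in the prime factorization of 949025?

5

949025 = 5^2 · 37961
37961 = 7 · 5423
5423 = 11 · 493
493 = 17 · 29
949025 = 5^2 · 7 · 11 · 17 · 29, which has 5 distinct prime factors.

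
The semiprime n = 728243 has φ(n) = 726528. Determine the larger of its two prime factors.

947

φ(n) = (p−1)(q−1) = n − (p+q) + 1, so p + q = 728243 − 726528 + 1 = 1716.
p and q are the roots of t² − 1716t + 728243 = 0.
Discriminant: 1716² − 4·728243 = 2944656 − 2912972 = 31684; √31684 = 178.
q = (1716 − 178)/2 = 769, p = (1716 + 178)/2 = 947.
Check: 769 · 947 = 728243.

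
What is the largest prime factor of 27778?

43

27778 = 2 · 13889
13889 = 17 · 817
817 = 19 · 43
43 is prime.
So 27778 = 2 · 17 · 19 · 43; the largest prime factor is 43.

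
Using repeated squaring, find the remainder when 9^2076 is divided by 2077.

628

9^1 ≡ 9 (mod 2077)
9^2 ≡ 9^2 = 81 ≡ 81 (mod 2077)
9^4 ≡ 81^2 = 6561 ≡ 330 (mod 2077)
9^8 ≡ 330^2 = 108900 ≡ 896 (mod 2077)
9^16 ≡ 896^2 = 802816 ≡ 1094 (mod 2077)
9^32 ≡ 1094^2 = 1196836 ≡ 484 (mod 2077)
9^64 ≡ 484^2 = 234256 ≡ 1632 (mod 2077)
9^128 ≡ 1632^2 = 2663424 ≡ 710 (mod 2077)
9^256 ≡ 710^2 = 504100 ≡ 1466 (mod 2077)
9^512 ≡ 1466^2 = 2149156 ≡ 1538 (mod 2077)
9^1024 ≡ 1538^2 = 2365444 ≡ 1818 (mod 2077)
9^2048 ≡ 1818^2 = 3305124 ≡ 617 (mod 2077)
2076 = 2048 + 16 + 8 + 4 in binary powers of 2.
So 9^2076 ≡ 617 · 1094 · 896 · 330 ≡ 628 (mod 2077).
Since 628 ≠ 1, base 9 is a Fermat witness: 2077 is composite.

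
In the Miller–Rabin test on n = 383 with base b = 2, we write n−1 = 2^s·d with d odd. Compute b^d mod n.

1

383 − 1 = 382 = 2^1 · 191, so d = 191.
2^1 ≡ 2 (mod 383)
2^2 ≡ 2^2 = 4 ≡ 4 (mod 383)
2^4 ≡ 4^2 = 16 ≡ 16 (mod 383)
2^8 ≡ 16^2 = 256 ≡ 256 (mod 383)
2^16 ≡ 256^2 = 65536 ≡ 43 (mod 383)
2^32 ≡ 43^2 = 1849 ≡ 317 (mod 383)
2^64 ≡ 317^2 = 100489 ≡ 143 (mod 383)
2^128 ≡ 143^2 = 20449 ≡ 150 (mod 383)
191 = 128 + 32 + 16 + 8 + 4 + 2 + 1 in binary powers of 2.
So 2^191 ≡ 150 · 317 · 43 · 256 · 16 · 4 · 2 ≡ 1 (mod 383).
Since 2^d ≡ 1 (mod 383), base 2 does not prove 383 composite.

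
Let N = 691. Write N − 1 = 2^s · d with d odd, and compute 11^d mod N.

690

691 − 1 = 690 = 2^1 · 345, so d = 345.
11^1 ≡ 11 (mod 691)
11^2 ≡ 11^2 = 121 ≡ 121 (mod 691)
11^4 ≡ 121^2 = 14641 ≡ 130 (mod 691)
11^8 ≡ 130^2 = 16900 ≡ 316 (mod 691)
11^16 ≡ 316^2 = 99856 ≡ 352 (mod 691)
11^32 ≡ 352^2 = 123904 ≡ 215 (mod 691)
11^64 ≡ 215^2 = 46225 ≡ 619 (mod 691)
11^128 ≡ 619^2 = 383161 ≡ 347 (mod 691)
11^256 ≡ 347^2 = 120409 ≡ 175 (mod 691)
345 = 256 + 64 + 16 + 8 + 1 in binary powers of 2.
So 11^345 ≡ 175 · 619 · 352 · 316 · 11 ≡ 690 (mod 691).
Since 11^d ≡ 690 (mod 691), base 11 does not prove 691 composite.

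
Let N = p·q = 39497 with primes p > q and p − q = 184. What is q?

Since p = q + 184, we have 39497 = q(q + 184), so q² + 184q − 39497 = 0.
Discriminant: 184² + 4·39497 = 33856 + 157988 = 191844; √191844 = 438.
q = (−184 + 438)/2 = 127, and p = q + 184 = 311.
Check: 127 · 311 = 39497.

127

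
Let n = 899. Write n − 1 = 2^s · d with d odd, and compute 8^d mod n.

66

899 − 1 = 898 = 2^1 · 449, so d = 449.
8^1 ≡ 8 (mod 899)
8^2 ≡ 8^2 = 64 ≡ 64 (mod 899)
8^4 ≡ 64^2 = 4096 ≡ 500 (mod 899)
8^8 ≡ 500^2 = 250000 ≡ 78 (mod 899)
8^16 ≡ 78^2 = 6084 ≡ 690 (mod 899)
8^32 ≡ 690^2 = 476100 ≡ 529 (mod 899)
8^64 ≡ 529^2 = 279841 ≡ 252 (mod 899)
8^128 ≡ 252^2 = 63504 ≡ 574 (mod 899)
8^256 ≡ 574^2 = 329476 ≡ 442 (mod 899)
449 = 256 + 128 + 64 + 1 in binary powers of 2.
So 8^449 ≡ 442 · 574 · 252 · 8 ≡ 66 (mod 899).
Squaring chain: 66; never reaches −1, so base 8 is a Miller–Rabin witness that 899 is composite.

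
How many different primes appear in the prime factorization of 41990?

41990 = 2 · 20995
20995 = 5 · 4199
4199 = 13 · 323
323 = 17 · 19
41990 = 2 · 5 · 13 · 17 · 19, which has 5 distinct prime factors.

5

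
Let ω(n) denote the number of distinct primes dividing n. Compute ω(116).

116 = 2^2 · 29
116 = 2^2 · 29, which has 2 distinct prime factors.

2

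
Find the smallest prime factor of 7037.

7037 is odd.
Digit sum 17, not divisible by 3.
Ends in 7: not divisible by 5.
7: 7037 = 7·1005 + 2
11: 7037 = 11·639 + 8
13: 7037 = 13·541 + 4
17: 7037 = 17·413 + 16
19: 7037 = 19·370 + 7
23: 7037 = 23·305 + 22
29: 7037 = 29·242 + 19
31: 7037 = 31·227

31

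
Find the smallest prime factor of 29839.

53

29839 is odd.
Digit sum 31, not divisible by 3.
Ends in 9: not divisible by 5.
7: 29839 = 7·4262 + 5
11: 29839 = 11·2712 + 7
13: 29839 = 13·2295 + 4
17: 29839 = 17·1755 + 4
19: 29839 = 19·1570 + 9
23: 29839 = 23·1297 + 8
29: 29839 = 29·1028 + 27
31: 29839 = 31·962 + 17
37: 29839 = 37·806 + 17
41: 29839 = 41·727 + 32
43: 29839 = 43·693 + 40
47: 29839 = 47·634 + 41
53: 29839 = 53·563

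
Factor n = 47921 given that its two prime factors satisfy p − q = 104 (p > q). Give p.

277

Since p = q + 104, we have 47921 = q(q + 104), so q² + 104q − 47921 = 0.
Discriminant: 104² + 4·47921 = 10816 + 191684 = 202500; √202500 = 450.
q = (−104 + 450)/2 = 173, and p = q + 104 = 277.
Check: 173 · 277 = 47921.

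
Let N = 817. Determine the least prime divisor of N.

19

817 is odd.
Digit sum 16, not divisible by 3.
Ends in 7: not divisible by 5.
7: 817 = 7·116 + 5
11: 817 = 11·74 + 3
13: 817 = 13·62 + 11
17: 817 = 17·48 + 1
19: 817 = 19·43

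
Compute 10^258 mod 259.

1

10^1 ≡ 10 (mod 259)
10^2 ≡ 10^2 = 100 ≡ 100 (mod 259)
10^4 ≡ 100^2 = 10000 ≡ 158 (mod 259)
10^8 ≡ 158^2 = 24964 ≡ 100 (mod 259)
10^16 ≡ 100^2 = 10000 ≡ 158 (mod 259)
10^32 ≡ 158^2 = 24964 ≡ 100 (mod 259)
10^64 ≡ 100^2 = 10000 ≡ 158 (mod 259)
10^128 ≡ 158^2 = 24964 ≡ 100 (mod 259)
10^256 ≡ 100^2 = 10000 ≡ 158 (mod 259)
258 = 256 + 2 in binary powers of 2.
So 10^258 ≡ 158 · 100 ≡ 1 (mod 259).
Since the result is 1, base 10 gives no evidence that 259 is composite.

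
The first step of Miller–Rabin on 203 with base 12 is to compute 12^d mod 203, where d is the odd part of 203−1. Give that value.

203 − 1 = 202 = 2^1 · 101, so d = 101.
12^1 ≡ 12 (mod 203)
12^2 ≡ 12^2 = 144 ≡ 144 (mod 203)
12^4 ≡ 144^2 = 20736 ≡ 30 (mod 203)
12^8 ≡ 30^2 = 900 ≡ 88 (mod 203)
12^16 ≡ 88^2 = 7744 ≡ 30 (mod 203)
12^32 ≡ 30^2 = 900 ≡ 88 (mod 203)
12^64 ≡ 88^2 = 7744 ≡ 30 (mod 203)
101 = 64 + 32 + 4 + 1 in binary powers of 2.
So 12^101 ≡ 30 · 88 · 30 · 12 ≡ 157 (mod 203).
Squaring chain: 157; never reaches −1, so base 12 is a Miller–Rabin witness that 203 is composite.

157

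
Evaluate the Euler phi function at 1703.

Factor: 1703 = 13 · 131.
φ(1703) = (13−1) · (131−1) = 12 · 130 = 1560.

1560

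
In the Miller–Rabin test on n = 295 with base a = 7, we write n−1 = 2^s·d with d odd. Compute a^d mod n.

295 − 1 = 294 = 2^1 · 147, so d = 147.
7^1 ≡ 7 (mod 295)
7^2 ≡ 7^2 = 49 ≡ 49 (mod 295)
7^4 ≡ 49^2 = 2401 ≡ 41 (mod 295)
7^8 ≡ 41^2 = 1681 ≡ 206 (mod 295)
7^16 ≡ 206^2 = 42436 ≡ 251 (mod 295)
7^32 ≡ 251^2 = 63001 ≡ 166 (mod 295)
7^64 ≡ 166^2 = 27556 ≡ 121 (mod 295)
7^128 ≡ 121^2 = 14641 ≡ 186 (mod 295)
147 = 128 + 16 + 2 + 1 in binary powers of 2.
So 7^147 ≡ 186 · 251 · 49 · 7 ≡ 108 (mod 295).
Squaring chain: 108; never reaches −1, so base 7 is a Miller–Rabin witness that 295 is composite.

108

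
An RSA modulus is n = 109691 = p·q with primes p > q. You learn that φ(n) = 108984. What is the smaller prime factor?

φ(n) = (p−1)(q−1) = n − (p+q) + 1, so p + q = 109691 − 108984 + 1 = 708.
p and q are the roots of t² − 708t + 109691 = 0.
Discriminant: 708² − 4·109691 = 501264 − 438764 = 62500; √62500 = 250.
q = (708 − 250)/2 = 229, p = (708 + 250)/2 = 479.
Check: 229 · 479 = 109691.

229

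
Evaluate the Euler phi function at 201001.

Factor: 201001 = 19 · 71 · 149.
φ(201001) = (19−1) · (71−1) · (149−1) = 18 · 70 · 148 = 186480.

186480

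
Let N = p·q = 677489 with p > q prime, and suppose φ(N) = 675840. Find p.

φ(n) = (p−1)(q−1) = n − (p+q) + 1, so p + q = 677489 − 675840 + 1 = 1650.
p and q are the roots of t² − 1650t + 677489 = 0.
Discriminant: 1650² − 4·677489 = 2722500 − 2709956 = 12544; √12544 = 112.
q = (1650 − 112)/2 = 769, p = (1650 + 112)/2 = 881.
Check: 769 · 881 = 677489.

881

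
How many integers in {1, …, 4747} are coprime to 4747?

Factor: 4747 = 47 · 101.
φ(4747) = (47−1) · (101−1) = 46 · 100 = 4600.

4600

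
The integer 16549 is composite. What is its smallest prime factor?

13

16549 is odd.
Digit sum 25, not divisible by 3.
Ends in 9: not divisible by 5.
7: 16549 = 7·2364 + 1
11: 16549 = 11·1504 + 5
13: 16549 = 13·1273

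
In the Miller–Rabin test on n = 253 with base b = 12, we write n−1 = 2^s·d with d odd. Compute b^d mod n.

253 − 1 = 252 = 2^2 · 63, so d = 63.
12^1 ≡ 12 (mod 253)
12^2 ≡ 12^2 = 144 ≡ 144 (mod 253)
12^4 ≡ 144^2 = 20736 ≡ 243 (mod 253)
12^8 ≡ 243^2 = 59049 ≡ 100 (mod 253)
12^16 ≡ 100^2 = 10000 ≡ 133 (mod 253)
12^32 ≡ 133^2 = 17689 ≡ 232 (mod 253)
63 = 32 + 16 + 8 + 4 + 2 + 1 in binary powers of 2.
So 12^63 ≡ 232 · 133 · 100 · 243 · 144 · 12 ≡ 100 (mod 253).
Squaring chain: 100 → 133; never reaches −1, so base 12 is a Miller–Rabin witness that 253 is composite.

100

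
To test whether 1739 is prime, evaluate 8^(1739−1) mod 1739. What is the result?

8^1 ≡ 8 (mod 1739)
8^2 ≡ 8^2 = 64 ≡ 64 (mod 1739)
8^4 ≡ 64^2 = 4096 ≡ 618 (mod 1739)
8^8 ≡ 618^2 = 381924 ≡ 1083 (mod 1739)
8^16 ≡ 1083^2 = 1172889 ≡ 803 (mod 1739)
8^32 ≡ 803^2 = 644809 ≡ 1379 (mod 1739)
8^64 ≡ 1379^2 = 1901641 ≡ 914 (mod 1739)
8^128 ≡ 914^2 = 835396 ≡ 676 (mod 1739)
8^256 ≡ 676^2 = 456976 ≡ 1358 (mod 1739)
8^512 ≡ 1358^2 = 1844164 ≡ 824 (mod 1739)
8^1024 ≡ 824^2 = 678976 ≡ 766 (mod 1739)
1738 = 1024 + 512 + 128 + 64 + 8 + 2 in binary powers of 2.
So 8^1738 ≡ 766 · 824 · 676 · 914 · 1083 · 64 ≡ 159 (mod 1739).
Since 159 ≠ 1, base 8 is a Fermat witness: 1739 is composite.

159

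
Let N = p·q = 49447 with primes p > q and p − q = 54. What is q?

Since p = q + 54, we have 49447 = q(q + 54), so q² + 54q − 49447 = 0.
Discriminant: 54² + 4·49447 = 2916 + 197788 = 200704; √200704 = 448.
q = (−54 + 448)/2 = 197, and p = q + 54 = 251.
Check: 197 · 251 = 49447.

197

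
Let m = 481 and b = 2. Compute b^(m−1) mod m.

2^1 ≡ 2 (mod 481)
2^2 ≡ 2^2 = 4 ≡ 4 (mod 481)
2^4 ≡ 4^2 = 16 ≡ 16 (mod 481)
2^8 ≡ 16^2 = 256 ≡ 256 (mod 481)
2^16 ≡ 256^2 = 65536 ≡ 120 (mod 481)
2^32 ≡ 120^2 = 14400 ≡ 451 (mod 481)
2^64 ≡ 451^2 = 203401 ≡ 419 (mod 481)
2^128 ≡ 419^2 = 175561 ≡ 477 (mod 481)
2^256 ≡ 477^2 = 227529 ≡ 16 (mod 481)
480 = 256 + 128 + 64 + 32 in binary powers of 2.
So 2^480 ≡ 16 · 477 · 419 · 451 ≡ 248 (mod 481).
Since 248 ≠ 1, base 2 is a Fermat witness: 481 is composite.

248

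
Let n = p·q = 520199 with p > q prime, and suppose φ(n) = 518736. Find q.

607

φ(n) = (p−1)(q−1) = n − (p+q) + 1, so p + q = 520199 − 518736 + 1 = 1464.
p and q are the roots of t² − 1464t + 520199 = 0.
Discriminant: 1464² − 4·520199 = 2143296 − 2080796 = 62500; √62500 = 250.
q = (1464 − 250)/2 = 607, p = (1464 + 250)/2 = 857.
Check: 607 · 857 = 520199.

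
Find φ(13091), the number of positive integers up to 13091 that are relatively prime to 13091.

11232

Factor: 13091 = 13 · 19 · 53.
φ(13091) = (13−1) · (19−1) · (53−1) = 12 · 18 · 52 = 11232.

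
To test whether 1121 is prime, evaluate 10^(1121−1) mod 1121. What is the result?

139

10^1 ≡ 10 (mod 1121)
10^2 ≡ 10^2 = 100 ≡ 100 (mod 1121)
10^4 ≡ 100^2 = 10000 ≡ 1032 (mod 1121)
10^8 ≡ 1032^2 = 1065024 ≡ 74 (mod 1121)
10^16 ≡ 74^2 = 5476 ≡ 992 (mod 1121)
10^32 ≡ 992^2 = 984064 ≡ 947 (mod 1121)
10^64 ≡ 947^2 = 896809 ≡ 9 (mod 1121)
10^128 ≡ 9^2 = 81 ≡ 81 (mod 1121)
10^256 ≡ 81^2 = 6561 ≡ 956 (mod 1121)
10^512 ≡ 956^2 = 913936 ≡ 321 (mod 1121)
10^1024 ≡ 321^2 = 103041 ≡ 1030 (mod 1121)
1120 = 1024 + 64 + 32 in binary powers of 2.
So 10^1120 ≡ 1030 · 9 · 947 ≡ 139 (mod 1121).
Since 139 ≠ 1, base 10 is a Fermat witness: 1121 is composite.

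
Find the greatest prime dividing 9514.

9514 = 2 · 4757
4757 = 67 · 71
71 is prime.
So 9514 = 2 · 67 · 71; the largest prime factor is 71.

71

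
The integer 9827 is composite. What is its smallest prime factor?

31

9827 is odd.
Digit sum 26, not divisible by 3.
Ends in 7: not divisible by 5.
7: 9827 = 7·1403 + 6
11: 9827 = 11·893 + 4
13: 9827 = 13·755 + 12
17: 9827 = 17·578 + 1
19: 9827 = 19·517 + 4
23: 9827 = 23·427 + 6
29: 9827 = 29·338 + 25
31: 9827 = 31·317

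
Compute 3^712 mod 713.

696

3^1 ≡ 3 (mod 713)
3^2 ≡ 3^2 = 9 ≡ 9 (mod 713)
3^4 ≡ 9^2 = 81 ≡ 81 (mod 713)
3^8 ≡ 81^2 = 6561 ≡ 144 (mod 713)
3^16 ≡ 144^2 = 20736 ≡ 59 (mod 713)
3^32 ≡ 59^2 = 3481 ≡ 629 (mod 713)
3^64 ≡ 629^2 = 395641 ≡ 639 (mod 713)
3^128 ≡ 639^2 = 408321 ≡ 485 (mod 713)
3^256 ≡ 485^2 = 235225 ≡ 648 (mod 713)
3^512 ≡ 648^2 = 419904 ≡ 660 (mod 713)
712 = 512 + 128 + 64 + 8 in binary powers of 2.
So 3^712 ≡ 660 · 485 · 639 · 144 ≡ 696 (mod 713).
Since 696 ≠ 1, base 3 is a Fermat witness: 713 is composite.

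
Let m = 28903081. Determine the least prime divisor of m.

28903081 is odd.
Digit sum 31, not divisible by 3.
Ends in 1: not divisible by 5.
7: 28903081 = 7·4129011 + 4
11: 28903081 = 11·2627552 + 9
13: 28903081 = 13·2223313 + 12
17: 28903081 = 17·1700181 + 4
19: 28903081 = 19·1521214 + 15
23: 28903081 = 23·1256655 + 16
29: 28903081 = 29·996657 + 28
31: 28903081 = 31·932357 + 14
37: 28903081 = 37·781164 + 13
41: 28903081 = 41·704953 + 8
43: 28903081 = 43·672164 + 29
47: 28903081 = 47·614959 + 8
53: 28903081 = 53·545341 + 8
59: 28903081 = 59·489882 + 43
61: 28903081 = 61·473821

61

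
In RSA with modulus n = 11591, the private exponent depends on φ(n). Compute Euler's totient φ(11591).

Factor: 11591 = 67 · 173.
φ(11591) = (67−1) · (173−1) = 66 · 172 = 11352.

11352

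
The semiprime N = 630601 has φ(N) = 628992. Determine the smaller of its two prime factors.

φ(n) = (p−1)(q−1) = n − (p+q) + 1, so p + q = 630601 − 628992 + 1 = 1610.
p and q are the roots of t² − 1610t + 630601 = 0.
Discriminant: 1610² − 4·630601 = 2592100 − 2522404 = 69696; √69696 = 264.
q = (1610 − 264)/2 = 673, p = (1610 + 264)/2 = 937.
Check: 673 · 937 = 630601.

673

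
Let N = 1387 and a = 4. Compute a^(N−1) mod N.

1

4^1 ≡ 4 (mod 1387)
4^2 ≡ 4^2 = 16 ≡ 16 (mod 1387)
4^4 ≡ 16^2 = 256 ≡ 256 (mod 1387)
4^8 ≡ 256^2 = 65536 ≡ 347 (mod 1387)
4^16 ≡ 347^2 = 120409 ≡ 1127 (mod 1387)
4^32 ≡ 1127^2 = 1270129 ≡ 1024 (mod 1387)
4^64 ≡ 1024^2 = 1048576 ≡ 4 (mod 1387)
4^128 ≡ 4^2 = 16 ≡ 16 (mod 1387)
4^256 ≡ 16^2 = 256 ≡ 256 (mod 1387)
4^512 ≡ 256^2 = 65536 ≡ 347 (mod 1387)
4^1024 ≡ 347^2 = 120409 ≡ 1127 (mod 1387)
1386 = 1024 + 256 + 64 + 32 + 8 + 2 in binary powers of 2.
So 4^1386 ≡ 1127 · 256 · 4 · 1024 · 347 · 16 ≡ 1 (mod 1387).
Since the result is 1, base 4 gives no evidence that 1387 is composite.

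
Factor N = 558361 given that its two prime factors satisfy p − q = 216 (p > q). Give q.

647

Since p = q + 216, we have 558361 = q(q + 216), so q² + 216q − 558361 = 0.
Discriminant: 216² + 4·558361 = 46656 + 2233444 = 2280100; √2280100 = 1510.
q = (−216 + 1510)/2 = 647, and p = q + 216 = 863.
Check: 647 · 863 = 558361.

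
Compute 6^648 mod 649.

6^1 ≡ 6 (mod 649)
6^2 ≡ 6^2 = 36 ≡ 36 (mod 649)
6^4 ≡ 36^2 = 1296 ≡ 647 (mod 649)
6^8 ≡ 647^2 = 418609 ≡ 4 (mod 649)
6^16 ≡ 4^2 = 16 ≡ 16 (mod 649)
6^32 ≡ 16^2 = 256 ≡ 256 (mod 649)
6^64 ≡ 256^2 = 65536 ≡ 636 (mod 649)
6^128 ≡ 636^2 = 404496 ≡ 169 (mod 649)
6^256 ≡ 169^2 = 28561 ≡ 5 (mod 649)
6^512 ≡ 5^2 = 25 ≡ 25 (mod 649)
648 = 512 + 128 + 8 in binary powers of 2.
So 6^648 ≡ 25 · 169 · 4 ≡ 26 (mod 649).
Since 26 ≠ 1, base 6 is a Fermat witness: 649 is composite.

26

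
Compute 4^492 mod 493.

4^1 ≡ 4 (mod 493)
4^2 ≡ 4^2 = 16 ≡ 16 (mod 493)
4^4 ≡ 16^2 = 256 ≡ 256 (mod 493)
4^8 ≡ 256^2 = 65536 ≡ 460 (mod 493)
4^16 ≡ 460^2 = 211600 ≡ 103 (mod 493)
4^32 ≡ 103^2 = 10609 ≡ 256 (mod 493)
4^64 ≡ 256^2 = 65536 ≡ 460 (mod 493)
4^128 ≡ 460^2 = 211600 ≡ 103 (mod 493)
4^256 ≡ 103^2 = 10609 ≡ 256 (mod 493)
492 = 256 + 128 + 64 + 32 + 8 + 4 in binary powers of 2.
So 4^492 ≡ 256 · 103 · 460 · 256 · 460 · 256 ≡ 103 (mod 493).
Since 103 ≠ 1, base 4 is a Fermat witness: 493 is composite.

103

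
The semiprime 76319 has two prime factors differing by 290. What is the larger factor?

Since p = q + 290, we have 76319 = q(q + 290), so q² + 290q − 76319 = 0.
Discriminant: 290² + 4·76319 = 84100 + 305276 = 389376; √389376 = 624.
q = (−290 + 624)/2 = 167, and p = q + 290 = 457.
Check: 167 · 457 = 76319.

457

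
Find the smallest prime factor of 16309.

47

16309 is odd.
Digit sum 19, not divisible by 3.
Ends in 9: not divisible by 5.
7: 16309 = 7·2329 + 6
11: 16309 = 11·1482 + 7
13: 16309 = 13·1254 + 7
17: 16309 = 17·959 + 6
19: 16309 = 19·858 + 7
23: 16309 = 23·709 + 2
29: 16309 = 29·562 + 11
31: 16309 = 31·526 + 3
37: 16309 = 37·440 + 29
41: 16309 = 41·397 + 32
43: 16309 = 43·379 + 12
47: 16309 = 47·347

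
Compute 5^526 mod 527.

253

5^1 ≡ 5 (mod 527)
5^2 ≡ 5^2 = 25 ≡ 25 (mod 527)
5^4 ≡ 25^2 = 625 ≡ 98 (mod 527)
5^8 ≡ 98^2 = 9604 ≡ 118 (mod 527)
5^16 ≡ 118^2 = 13924 ≡ 222 (mod 527)
5^32 ≡ 222^2 = 49284 ≡ 273 (mod 527)
5^64 ≡ 273^2 = 74529 ≡ 222 (mod 527)
5^128 ≡ 222^2 = 49284 ≡ 273 (mod 527)
5^256 ≡ 273^2 = 74529 ≡ 222 (mod 527)
5^512 ≡ 222^2 = 49284 ≡ 273 (mod 527)
526 = 512 + 8 + 4 + 2 in binary powers of 2.
So 5^526 ≡ 273 · 118 · 98 · 25 ≡ 253 (mod 527).
Since 253 ≠ 1, base 5 is a Fermat witness: 527 is composite.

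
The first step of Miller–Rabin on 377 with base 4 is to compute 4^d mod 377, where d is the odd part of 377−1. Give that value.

377 − 1 = 376 = 2^3 · 47, so d = 47.
4^1 ≡ 4 (mod 377)
4^2 ≡ 4^2 = 16 ≡ 16 (mod 377)
4^4 ≡ 16^2 = 256 ≡ 256 (mod 377)
4^8 ≡ 256^2 = 65536 ≡ 315 (mod 377)
4^16 ≡ 315^2 = 99225 ≡ 74 (mod 377)
4^32 ≡ 74^2 = 5476 ≡ 198 (mod 377)
47 = 32 + 8 + 4 + 2 + 1 in binary powers of 2.
So 4^47 ≡ 198 · 315 · 256 · 16 · 4 ≡ 270 (mod 377).
Squaring chain: 270 → 139 → 94; never reaches −1, so base 4 is a Miller–Rabin witness that 377 is composite.

270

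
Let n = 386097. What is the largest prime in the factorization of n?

386097 = 3 · 128699
128699 = 41 · 3139
3139 = 43 · 73
73 is prime.
So 386097 = 3 · 41 · 43 · 73; the largest prime factor is 73.

73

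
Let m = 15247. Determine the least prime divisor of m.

15247 is odd.
Digit sum 19, not divisible by 3.
Ends in 7: not divisible by 5.
7: 15247 = 7·2178 + 1
11: 15247 = 11·1386 + 1
13: 15247 = 13·1172 + 11
17: 15247 = 17·896 + 15
19: 15247 = 19·802 + 9
23: 15247 = 23·662 + 21
29: 15247 = 29·525 + 22
31: 15247 = 31·491 + 26
37: 15247 = 37·412 + 3
41: 15247 = 41·371 + 36
43: 15247 = 43·354 + 25
47: 15247 = 47·324 + 19
53: 15247 = 53·287 + 36
59: 15247 = 59·258 + 25
61: 15247 = 61·249 + 58
67: 15247 = 67·227 + 38
71: 15247 = 71·214 + 53
73: 15247 = 73·208 + 63
79: 15247 = 79·193

79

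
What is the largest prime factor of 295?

295 = 5 · 59
59 is prime.
So 295 = 5 · 59; the largest prime factor is 59.

59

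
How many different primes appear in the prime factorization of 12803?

12803 = 7 · 1829
1829 = 31 · 59
12803 = 7 · 31 · 59, which has 3 distinct prime factors.

3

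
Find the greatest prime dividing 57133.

97

57133 = 19 · 3007
3007 = 31 · 97
97 is prime.
So 57133 = 19 · 31 · 97; the largest prime factor is 97.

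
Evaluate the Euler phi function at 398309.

Factor: 398309 = 43 · 59 · 157.
φ(398309) = (43−1) · (59−1) · (157−1) = 42 · 58 · 156 = 380016.

380016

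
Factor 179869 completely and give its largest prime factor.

179869 = 43 · 4183
4183 = 47 · 89
89 is prime.
So 179869 = 43 · 47 · 89; the largest prime factor is 89.

89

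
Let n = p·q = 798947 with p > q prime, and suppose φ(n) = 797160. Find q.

φ(n) = (p−1)(q−1) = n − (p+q) + 1, so p + q = 798947 − 797160 + 1 = 1788.
p and q are the roots of t² − 1788t + 798947 = 0.
Discriminant: 1788² − 4·798947 = 3196944 − 3195788 = 1156; √1156 = 34.
q = (1788 − 34)/2 = 877, p = (1788 + 34)/2 = 911.
Check: 877 · 911 = 798947.

877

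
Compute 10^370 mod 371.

102

10^1 ≡ 10 (mod 371)
10^2 ≡ 10^2 = 100 ≡ 100 (mod 371)
10^4 ≡ 100^2 = 10000 ≡ 354 (mod 371)
10^8 ≡ 354^2 = 125316 ≡ 289 (mod 371)
10^16 ≡ 289^2 = 83521 ≡ 46 (mod 371)
10^32 ≡ 46^2 = 2116 ≡ 261 (mod 371)
10^64 ≡ 261^2 = 68121 ≡ 228 (mod 371)
10^128 ≡ 228^2 = 51984 ≡ 44 (mod 371)
10^256 ≡ 44^2 = 1936 ≡ 81 (mod 371)
370 = 256 + 64 + 32 + 16 + 2 in binary powers of 2.
So 10^370 ≡ 81 · 228 · 261 · 46 · 100 ≡ 102 (mod 371).
Since 102 ≠ 1, base 10 is a Fermat witness: 371 is composite.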